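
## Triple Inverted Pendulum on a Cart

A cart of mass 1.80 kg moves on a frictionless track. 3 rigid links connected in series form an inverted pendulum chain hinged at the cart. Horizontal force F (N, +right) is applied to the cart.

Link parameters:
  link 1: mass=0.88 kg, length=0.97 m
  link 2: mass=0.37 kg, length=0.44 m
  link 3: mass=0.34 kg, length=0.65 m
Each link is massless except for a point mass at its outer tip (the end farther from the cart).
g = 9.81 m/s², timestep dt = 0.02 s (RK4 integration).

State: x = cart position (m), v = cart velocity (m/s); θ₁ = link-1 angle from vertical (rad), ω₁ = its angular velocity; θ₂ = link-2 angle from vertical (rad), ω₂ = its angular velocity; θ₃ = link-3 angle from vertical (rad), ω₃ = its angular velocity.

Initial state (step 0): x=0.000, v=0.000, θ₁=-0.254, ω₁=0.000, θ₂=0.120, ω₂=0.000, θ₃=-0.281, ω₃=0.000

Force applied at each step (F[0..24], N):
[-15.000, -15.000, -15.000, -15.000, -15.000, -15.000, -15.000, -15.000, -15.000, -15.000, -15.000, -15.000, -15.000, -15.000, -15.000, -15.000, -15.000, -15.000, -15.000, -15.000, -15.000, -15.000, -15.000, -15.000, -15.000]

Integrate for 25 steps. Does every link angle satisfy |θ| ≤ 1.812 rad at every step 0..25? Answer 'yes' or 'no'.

Answer: no

Derivation:
apply F[0]=-15.000 → step 1: x=-0.001, v=-0.124, θ₁=-0.254, ω₁=0.023, θ₂=0.124, ω₂=0.411, θ₃=-0.283, ω₃=-0.190
apply F[1]=-15.000 → step 2: x=-0.005, v=-0.249, θ₁=-0.253, ω₁=0.048, θ₂=0.136, ω₂=0.822, θ₃=-0.289, ω₃=-0.380
apply F[2]=-15.000 → step 3: x=-0.011, v=-0.375, θ₁=-0.252, ω₁=0.074, θ₂=0.157, ω₂=1.235, θ₃=-0.298, ω₃=-0.568
apply F[3]=-15.000 → step 4: x=-0.020, v=-0.503, θ₁=-0.250, ω₁=0.105, θ₂=0.186, ω₂=1.648, θ₃=-0.311, ω₃=-0.753
apply F[4]=-15.000 → step 5: x=-0.031, v=-0.632, θ₁=-0.248, ω₁=0.141, θ₂=0.223, ω₂=2.057, θ₃=-0.328, ω₃=-0.929
apply F[5]=-15.000 → step 6: x=-0.045, v=-0.764, θ₁=-0.244, ω₁=0.185, θ₂=0.268, ω₂=2.458, θ₃=-0.348, ω₃=-1.090
apply F[6]=-15.000 → step 7: x=-0.062, v=-0.898, θ₁=-0.240, ω₁=0.237, θ₂=0.321, ω₂=2.847, θ₃=-0.372, ω₃=-1.231
apply F[7]=-15.000 → step 8: x=-0.081, v=-1.035, θ₁=-0.235, ω₁=0.300, θ₂=0.382, ω₂=3.219, θ₃=-0.397, ω₃=-1.345
apply F[8]=-15.000 → step 9: x=-0.103, v=-1.174, θ₁=-0.228, ω₁=0.375, θ₂=0.450, ω₂=3.572, θ₃=-0.425, ω₃=-1.425
apply F[9]=-15.000 → step 10: x=-0.128, v=-1.316, θ₁=-0.220, ω₁=0.462, θ₂=0.525, ω₂=3.909, θ₃=-0.454, ω₃=-1.468
apply F[10]=-15.000 → step 11: x=-0.156, v=-1.460, θ₁=-0.210, ω₁=0.564, θ₂=0.606, ω₂=4.231, θ₃=-0.484, ω₃=-1.470
apply F[11]=-15.000 → step 12: x=-0.187, v=-1.606, θ₁=-0.197, ω₁=0.680, θ₂=0.694, ω₂=4.545, θ₃=-0.513, ω₃=-1.429
apply F[12]=-15.000 → step 13: x=-0.220, v=-1.755, θ₁=-0.182, ω₁=0.813, θ₂=0.788, ω₂=4.856, θ₃=-0.541, ω₃=-1.342
apply F[13]=-15.000 → step 14: x=-0.257, v=-1.906, θ₁=-0.164, ω₁=0.964, θ₂=0.888, ω₂=5.171, θ₃=-0.566, ω₃=-1.207
apply F[14]=-15.000 → step 15: x=-0.297, v=-2.060, θ₁=-0.143, ω₁=1.136, θ₂=0.995, ω₂=5.496, θ₃=-0.588, ω₃=-1.022
apply F[15]=-15.000 → step 16: x=-0.339, v=-2.216, θ₁=-0.119, ω₁=1.332, θ₂=1.108, ω₂=5.836, θ₃=-0.607, ω₃=-0.783
apply F[16]=-15.000 → step 17: x=-0.385, v=-2.375, θ₁=-0.090, ω₁=1.555, θ₂=1.228, ω₂=6.194, θ₃=-0.619, ω₃=-0.488
apply F[17]=-15.000 → step 18: x=-0.434, v=-2.537, θ₁=-0.056, ω₁=1.810, θ₂=1.356, ω₂=6.570, θ₃=-0.626, ω₃=-0.137
apply F[18]=-15.000 → step 19: x=-0.487, v=-2.701, θ₁=-0.017, ω₁=2.099, θ₂=1.491, ω₂=6.960, θ₃=-0.625, ω₃=0.267
apply F[19]=-15.000 → step 20: x=-0.542, v=-2.868, θ₁=0.028, ω₁=2.426, θ₂=1.634, ω₂=7.353, θ₃=-0.615, ω₃=0.713
apply F[20]=-15.000 → step 21: x=-0.601, v=-3.037, θ₁=0.080, ω₁=2.791, θ₂=1.785, ω₂=7.729, θ₃=-0.596, ω₃=1.187
apply F[21]=-15.000 → step 22: x=-0.664, v=-3.205, θ₁=0.140, ω₁=3.191, θ₂=1.943, ω₂=8.057, θ₃=-0.567, ω₃=1.659
apply F[22]=-15.000 → step 23: x=-0.730, v=-3.372, θ₁=0.208, ω₁=3.615, θ₂=2.107, ω₂=8.294, θ₃=-0.530, ω₃=2.096
apply F[23]=-15.000 → step 24: x=-0.799, v=-3.533, θ₁=0.284, ω₁=4.046, θ₂=2.274, ω₂=8.390, θ₃=-0.484, ω₃=2.459
apply F[24]=-15.000 → step 25: x=-0.871, v=-3.681, θ₁=0.369, ω₁=4.462, θ₂=2.441, ω₂=8.301, θ₃=-0.432, ω₃=2.719
Max |angle| over trajectory = 2.441 rad; bound = 1.812 → exceeded.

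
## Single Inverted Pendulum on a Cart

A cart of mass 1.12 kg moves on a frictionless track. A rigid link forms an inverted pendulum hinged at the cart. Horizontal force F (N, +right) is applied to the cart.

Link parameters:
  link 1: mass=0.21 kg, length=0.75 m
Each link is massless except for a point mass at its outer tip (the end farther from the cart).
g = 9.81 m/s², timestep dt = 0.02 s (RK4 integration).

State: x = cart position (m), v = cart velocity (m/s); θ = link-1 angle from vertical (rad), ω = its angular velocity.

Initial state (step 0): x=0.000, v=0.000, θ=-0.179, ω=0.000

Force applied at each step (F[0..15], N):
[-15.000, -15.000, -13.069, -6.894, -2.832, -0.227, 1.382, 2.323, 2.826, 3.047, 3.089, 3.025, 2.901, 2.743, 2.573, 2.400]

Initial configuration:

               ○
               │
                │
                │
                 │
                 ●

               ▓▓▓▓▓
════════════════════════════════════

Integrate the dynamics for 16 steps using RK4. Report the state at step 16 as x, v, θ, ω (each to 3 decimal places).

apply F[0]=-15.000 → step 1: x=-0.003, v=-0.260, θ=-0.176, ω=0.295
apply F[1]=-15.000 → step 2: x=-0.010, v=-0.520, θ=-0.167, ω=0.592
apply F[2]=-13.069 → step 3: x=-0.023, v=-0.747, θ=-0.153, ω=0.849
apply F[3]=-6.894 → step 4: x=-0.039, v=-0.865, θ=-0.135, ω=0.966
apply F[4]=-2.832 → step 5: x=-0.057, v=-0.911, θ=-0.115, ω=0.995
apply F[5]=-0.227 → step 6: x=-0.075, v=-0.911, θ=-0.095, ω=0.968
apply F[6]=+1.382 → step 7: x=-0.093, v=-0.884, θ=-0.077, ω=0.909
apply F[7]=+2.323 → step 8: x=-0.110, v=-0.840, θ=-0.059, ω=0.833
apply F[8]=+2.826 → step 9: x=-0.127, v=-0.788, θ=-0.043, ω=0.750
apply F[9]=+3.047 → step 10: x=-0.142, v=-0.732, θ=-0.029, ω=0.667
apply F[10]=+3.089 → step 11: x=-0.156, v=-0.676, θ=-0.017, ω=0.586
apply F[11]=+3.025 → step 12: x=-0.169, v=-0.622, θ=-0.006, ω=0.510
apply F[12]=+2.901 → step 13: x=-0.181, v=-0.570, θ=0.004, ω=0.441
apply F[13]=+2.743 → step 14: x=-0.192, v=-0.521, θ=0.012, ω=0.378
apply F[14]=+2.573 → step 15: x=-0.202, v=-0.476, θ=0.019, ω=0.322
apply F[15]=+2.400 → step 16: x=-0.211, v=-0.434, θ=0.025, ω=0.271

Answer: x=-0.211, v=-0.434, θ=0.025, ω=0.271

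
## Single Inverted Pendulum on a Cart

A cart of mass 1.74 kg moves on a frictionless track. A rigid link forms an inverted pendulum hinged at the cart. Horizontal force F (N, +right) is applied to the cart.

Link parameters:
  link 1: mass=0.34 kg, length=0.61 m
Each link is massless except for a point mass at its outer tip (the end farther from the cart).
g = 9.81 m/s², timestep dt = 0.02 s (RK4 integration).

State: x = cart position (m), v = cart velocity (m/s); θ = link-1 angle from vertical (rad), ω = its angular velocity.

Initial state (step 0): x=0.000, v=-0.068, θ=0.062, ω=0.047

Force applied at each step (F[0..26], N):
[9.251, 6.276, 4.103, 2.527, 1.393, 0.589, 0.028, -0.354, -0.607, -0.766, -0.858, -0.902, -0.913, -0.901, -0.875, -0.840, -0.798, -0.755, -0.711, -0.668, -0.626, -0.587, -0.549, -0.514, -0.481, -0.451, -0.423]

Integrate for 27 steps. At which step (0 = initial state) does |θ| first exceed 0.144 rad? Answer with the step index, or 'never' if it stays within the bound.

Answer: never

Derivation:
apply F[0]=+9.251 → step 1: x=-0.000, v=0.036, θ=0.061, ω=-0.103
apply F[1]=+6.276 → step 2: x=0.001, v=0.106, θ=0.058, ω=-0.198
apply F[2]=+4.103 → step 3: x=0.004, v=0.151, θ=0.054, ω=-0.253
apply F[3]=+2.527 → step 4: x=0.007, v=0.178, θ=0.049, ω=-0.281
apply F[4]=+1.393 → step 5: x=0.011, v=0.192, θ=0.043, ω=-0.290
apply F[5]=+0.589 → step 6: x=0.015, v=0.197, θ=0.037, ω=-0.286
apply F[6]=+0.028 → step 7: x=0.018, v=0.196, θ=0.032, ω=-0.273
apply F[7]=-0.354 → step 8: x=0.022, v=0.191, θ=0.026, ω=-0.255
apply F[8]=-0.607 → step 9: x=0.026, v=0.183, θ=0.021, ω=-0.235
apply F[9]=-0.766 → step 10: x=0.030, v=0.174, θ=0.017, ω=-0.213
apply F[10]=-0.858 → step 11: x=0.033, v=0.163, θ=0.013, ω=-0.191
apply F[11]=-0.902 → step 12: x=0.036, v=0.152, θ=0.009, ω=-0.170
apply F[12]=-0.913 → step 13: x=0.039, v=0.142, θ=0.006, ω=-0.150
apply F[13]=-0.901 → step 14: x=0.042, v=0.131, θ=0.003, ω=-0.131
apply F[14]=-0.875 → step 15: x=0.044, v=0.121, θ=0.001, ω=-0.114
apply F[15]=-0.840 → step 16: x=0.047, v=0.111, θ=-0.001, ω=-0.098
apply F[16]=-0.798 → step 17: x=0.049, v=0.102, θ=-0.003, ω=-0.084
apply F[17]=-0.755 → step 18: x=0.051, v=0.094, θ=-0.005, ω=-0.071
apply F[18]=-0.711 → step 19: x=0.053, v=0.086, θ=-0.006, ω=-0.060
apply F[19]=-0.668 → step 20: x=0.054, v=0.078, θ=-0.007, ω=-0.050
apply F[20]=-0.626 → step 21: x=0.056, v=0.071, θ=-0.008, ω=-0.041
apply F[21]=-0.587 → step 22: x=0.057, v=0.065, θ=-0.009, ω=-0.033
apply F[22]=-0.549 → step 23: x=0.058, v=0.059, θ=-0.009, ω=-0.026
apply F[23]=-0.514 → step 24: x=0.059, v=0.054, θ=-0.010, ω=-0.020
apply F[24]=-0.481 → step 25: x=0.060, v=0.048, θ=-0.010, ω=-0.015
apply F[25]=-0.451 → step 26: x=0.061, v=0.044, θ=-0.010, ω=-0.011
apply F[26]=-0.423 → step 27: x=0.062, v=0.039, θ=-0.011, ω=-0.007
max |θ| = 0.062 ≤ 0.144 over all 28 states.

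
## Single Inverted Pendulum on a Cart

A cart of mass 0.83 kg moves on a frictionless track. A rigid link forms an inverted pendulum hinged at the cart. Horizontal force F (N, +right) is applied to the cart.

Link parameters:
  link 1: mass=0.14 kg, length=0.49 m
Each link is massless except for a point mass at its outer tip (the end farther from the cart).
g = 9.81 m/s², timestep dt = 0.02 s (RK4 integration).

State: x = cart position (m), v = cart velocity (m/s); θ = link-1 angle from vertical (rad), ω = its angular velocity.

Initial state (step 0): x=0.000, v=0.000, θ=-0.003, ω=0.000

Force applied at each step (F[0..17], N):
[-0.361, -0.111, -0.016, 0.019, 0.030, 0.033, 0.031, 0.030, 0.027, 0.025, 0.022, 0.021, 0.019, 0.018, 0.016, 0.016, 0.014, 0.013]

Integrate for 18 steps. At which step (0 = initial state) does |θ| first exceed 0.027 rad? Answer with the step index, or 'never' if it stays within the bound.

apply F[0]=-0.361 → step 1: x=-0.000, v=-0.009, θ=-0.003, ω=0.016
apply F[1]=-0.111 → step 2: x=-0.000, v=-0.011, θ=-0.002, ω=0.021
apply F[2]=-0.016 → step 3: x=-0.001, v=-0.011, θ=-0.002, ω=0.020
apply F[3]=+0.019 → step 4: x=-0.001, v=-0.011, θ=-0.002, ω=0.019
apply F[4]=+0.030 → step 5: x=-0.001, v=-0.010, θ=-0.001, ω=0.016
apply F[5]=+0.033 → step 6: x=-0.001, v=-0.009, θ=-0.001, ω=0.014
apply F[6]=+0.031 → step 7: x=-0.001, v=-0.009, θ=-0.001, ω=0.012
apply F[7]=+0.030 → step 8: x=-0.001, v=-0.008, θ=-0.001, ω=0.010
apply F[8]=+0.027 → step 9: x=-0.002, v=-0.007, θ=-0.000, ω=0.009
apply F[9]=+0.025 → step 10: x=-0.002, v=-0.007, θ=-0.000, ω=0.008
apply F[10]=+0.022 → step 11: x=-0.002, v=-0.006, θ=-0.000, ω=0.006
apply F[11]=+0.021 → step 12: x=-0.002, v=-0.006, θ=0.000, ω=0.005
apply F[12]=+0.019 → step 13: x=-0.002, v=-0.005, θ=0.000, ω=0.005
apply F[13]=+0.018 → step 14: x=-0.002, v=-0.005, θ=0.000, ω=0.004
apply F[14]=+0.016 → step 15: x=-0.002, v=-0.004, θ=0.000, ω=0.003
apply F[15]=+0.016 → step 16: x=-0.002, v=-0.004, θ=0.000, ω=0.003
apply F[16]=+0.014 → step 17: x=-0.002, v=-0.004, θ=0.000, ω=0.002
apply F[17]=+0.013 → step 18: x=-0.003, v=-0.003, θ=0.000, ω=0.002
max |θ| = 0.003 ≤ 0.027 over all 19 states.

Answer: never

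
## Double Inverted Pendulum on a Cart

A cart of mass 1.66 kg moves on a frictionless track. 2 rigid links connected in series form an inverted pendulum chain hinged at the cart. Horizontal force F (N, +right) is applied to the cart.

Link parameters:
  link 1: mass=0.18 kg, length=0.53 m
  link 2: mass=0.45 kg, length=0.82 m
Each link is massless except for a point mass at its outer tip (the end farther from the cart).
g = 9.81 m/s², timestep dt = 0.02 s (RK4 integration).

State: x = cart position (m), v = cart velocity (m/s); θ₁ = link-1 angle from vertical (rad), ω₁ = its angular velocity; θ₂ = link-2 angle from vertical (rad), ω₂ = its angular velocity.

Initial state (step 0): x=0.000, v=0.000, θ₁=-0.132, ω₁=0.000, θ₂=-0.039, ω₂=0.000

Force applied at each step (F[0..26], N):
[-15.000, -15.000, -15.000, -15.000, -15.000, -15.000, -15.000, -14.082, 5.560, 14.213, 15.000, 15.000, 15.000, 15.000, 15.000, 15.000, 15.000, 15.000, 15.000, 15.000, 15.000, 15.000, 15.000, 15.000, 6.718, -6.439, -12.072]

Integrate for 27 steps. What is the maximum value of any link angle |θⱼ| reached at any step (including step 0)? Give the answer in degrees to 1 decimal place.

apply F[0]=-15.000 → step 1: x=-0.002, v=-0.170, θ₁=-0.130, ω₁=0.178, θ₂=-0.038, ω₂=0.084
apply F[1]=-15.000 → step 2: x=-0.007, v=-0.341, θ₁=-0.125, ω₁=0.360, θ₂=-0.036, ω₂=0.165
apply F[2]=-15.000 → step 3: x=-0.015, v=-0.512, θ₁=-0.116, ω₁=0.551, θ₂=-0.032, ω₂=0.243
apply F[3]=-15.000 → step 4: x=-0.027, v=-0.684, θ₁=-0.103, ω₁=0.756, θ₂=-0.026, ω₂=0.313
apply F[4]=-15.000 → step 5: x=-0.043, v=-0.858, θ₁=-0.085, ω₁=0.979, θ₂=-0.019, ω₂=0.375
apply F[5]=-15.000 → step 6: x=-0.062, v=-1.033, θ₁=-0.063, ω₁=1.228, θ₂=-0.011, ω₂=0.424
apply F[6]=-15.000 → step 7: x=-0.084, v=-1.210, θ₁=-0.036, ω₁=1.506, θ₂=-0.002, ω₂=0.457
apply F[7]=-14.082 → step 8: x=-0.110, v=-1.379, θ₁=-0.003, ω₁=1.798, θ₂=0.007, ω₂=0.474
apply F[8]=+5.560 → step 9: x=-0.137, v=-1.312, θ₁=0.032, ω₁=1.681, θ₂=0.017, ω₂=0.472
apply F[9]=+14.213 → step 10: x=-0.161, v=-1.144, θ₁=0.062, ω₁=1.403, θ₂=0.026, ω₂=0.452
apply F[10]=+15.000 → step 11: x=-0.183, v=-0.969, θ₁=0.088, ω₁=1.142, θ₂=0.035, ω₂=0.416
apply F[11]=+15.000 → step 12: x=-0.200, v=-0.796, θ₁=0.108, ω₁=0.908, θ₂=0.042, ω₂=0.365
apply F[12]=+15.000 → step 13: x=-0.214, v=-0.624, θ₁=0.124, ω₁=0.697, θ₂=0.049, ω₂=0.303
apply F[13]=+15.000 → step 14: x=-0.225, v=-0.454, θ₁=0.136, ω₁=0.503, θ₂=0.054, ω₂=0.233
apply F[14]=+15.000 → step 15: x=-0.233, v=-0.284, θ₁=0.144, ω₁=0.322, θ₂=0.058, ω₂=0.157
apply F[15]=+15.000 → step 16: x=-0.237, v=-0.115, θ₁=0.149, ω₁=0.149, θ₂=0.061, ω₂=0.078
apply F[16]=+15.000 → step 17: x=-0.237, v=0.053, θ₁=0.150, ω₁=-0.020, θ₂=0.061, ω₂=-0.004
apply F[17]=+15.000 → step 18: x=-0.234, v=0.222, θ₁=0.148, ω₁=-0.190, θ₂=0.061, ω₂=-0.085
apply F[18]=+15.000 → step 19: x=-0.228, v=0.391, θ₁=0.143, ω₁=-0.365, θ₂=0.058, ω₂=-0.163
apply F[19]=+15.000 → step 20: x=-0.219, v=0.560, θ₁=0.134, ω₁=-0.550, θ₂=0.054, ω₂=-0.238
apply F[20]=+15.000 → step 21: x=-0.206, v=0.731, θ₁=0.121, ω₁=-0.748, θ₂=0.049, ω₂=-0.305
apply F[21]=+15.000 → step 22: x=-0.189, v=0.903, θ₁=0.104, ω₁=-0.965, θ₂=0.042, ω₂=-0.363
apply F[22]=+15.000 → step 23: x=-0.170, v=1.077, θ₁=0.082, ω₁=-1.206, θ₂=0.034, ω₂=-0.409
apply F[23]=+15.000 → step 24: x=-0.146, v=1.253, θ₁=0.055, ω₁=-1.478, θ₂=0.026, ω₂=-0.440
apply F[24]=+6.718 → step 25: x=-0.121, v=1.331, θ₁=0.024, ω₁=-1.595, θ₂=0.017, ω₂=-0.454
apply F[25]=-6.439 → step 26: x=-0.095, v=1.253, θ₁=-0.006, ω₁=-1.447, θ₂=0.008, ω₂=-0.452
apply F[26]=-12.072 → step 27: x=-0.071, v=1.109, θ₁=-0.032, ω₁=-1.201, θ₂=-0.001, ω₂=-0.435
Max |angle| over trajectory = 0.150 rad = 8.6°.

Answer: 8.6°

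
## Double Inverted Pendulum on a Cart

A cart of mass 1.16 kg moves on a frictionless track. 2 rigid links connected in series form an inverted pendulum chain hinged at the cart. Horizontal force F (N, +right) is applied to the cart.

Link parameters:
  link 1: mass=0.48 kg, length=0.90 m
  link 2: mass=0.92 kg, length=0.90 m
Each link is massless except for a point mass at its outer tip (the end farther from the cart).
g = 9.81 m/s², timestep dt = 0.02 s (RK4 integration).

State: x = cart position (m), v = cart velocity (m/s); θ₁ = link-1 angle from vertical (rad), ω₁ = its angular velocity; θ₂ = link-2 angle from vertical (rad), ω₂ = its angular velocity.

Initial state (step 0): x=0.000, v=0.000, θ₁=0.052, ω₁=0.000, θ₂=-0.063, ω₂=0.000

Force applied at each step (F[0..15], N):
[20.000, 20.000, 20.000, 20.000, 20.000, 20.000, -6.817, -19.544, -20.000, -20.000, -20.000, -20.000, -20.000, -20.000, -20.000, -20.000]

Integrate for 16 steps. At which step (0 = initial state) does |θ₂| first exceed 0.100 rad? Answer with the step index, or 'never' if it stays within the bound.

Answer: 9

Derivation:
apply F[0]=+20.000 → step 1: x=0.003, v=0.332, θ₁=0.049, ω₁=-0.307, θ₂=-0.064, ω₂=-0.077
apply F[1]=+20.000 → step 2: x=0.013, v=0.666, θ₁=0.040, ω₁=-0.622, θ₂=-0.066, ω₂=-0.148
apply F[2]=+20.000 → step 3: x=0.030, v=1.003, θ₁=0.024, ω₁=-0.948, θ₂=-0.070, ω₂=-0.210
apply F[3]=+20.000 → step 4: x=0.053, v=1.345, θ₁=0.002, ω₁=-1.294, θ₂=-0.074, ω₂=-0.259
apply F[4]=+20.000 → step 5: x=0.084, v=1.692, θ₁=-0.028, ω₁=-1.661, θ₂=-0.080, ω₂=-0.290
apply F[5]=+20.000 → step 6: x=0.121, v=2.043, θ₁=-0.065, ω₁=-2.052, θ₂=-0.086, ω₂=-0.305
apply F[6]=-6.817 → step 7: x=0.161, v=1.939, θ₁=-0.105, ω₁=-1.954, θ₂=-0.092, ω₂=-0.306
apply F[7]=-19.544 → step 8: x=0.197, v=1.628, θ₁=-0.141, ω₁=-1.649, θ₂=-0.098, ω₂=-0.290
apply F[8]=-20.000 → step 9: x=0.226, v=1.321, θ₁=-0.171, ω₁=-1.369, θ₂=-0.103, ω₂=-0.254
apply F[9]=-20.000 → step 10: x=0.250, v=1.024, θ₁=-0.196, ω₁=-1.120, θ₂=-0.108, ω₂=-0.199
apply F[10]=-20.000 → step 11: x=0.267, v=0.735, θ₁=-0.216, ω₁=-0.898, θ₂=-0.111, ω₂=-0.128
apply F[11]=-20.000 → step 12: x=0.279, v=0.454, θ₁=-0.232, ω₁=-0.698, θ₂=-0.113, ω₂=-0.042
apply F[12]=-20.000 → step 13: x=0.285, v=0.178, θ₁=-0.244, ω₁=-0.515, θ₂=-0.113, ω₂=0.056
apply F[13]=-20.000 → step 14: x=0.286, v=-0.094, θ₁=-0.253, ω₁=-0.346, θ₂=-0.111, ω₂=0.164
apply F[14]=-20.000 → step 15: x=0.282, v=-0.364, θ₁=-0.258, ω₁=-0.187, θ₂=-0.106, ω₂=0.281
apply F[15]=-20.000 → step 16: x=0.272, v=-0.632, θ₁=-0.260, ω₁=-0.035, θ₂=-0.099, ω₂=0.405
|θ₂| = 0.103 > 0.100 first at step 9.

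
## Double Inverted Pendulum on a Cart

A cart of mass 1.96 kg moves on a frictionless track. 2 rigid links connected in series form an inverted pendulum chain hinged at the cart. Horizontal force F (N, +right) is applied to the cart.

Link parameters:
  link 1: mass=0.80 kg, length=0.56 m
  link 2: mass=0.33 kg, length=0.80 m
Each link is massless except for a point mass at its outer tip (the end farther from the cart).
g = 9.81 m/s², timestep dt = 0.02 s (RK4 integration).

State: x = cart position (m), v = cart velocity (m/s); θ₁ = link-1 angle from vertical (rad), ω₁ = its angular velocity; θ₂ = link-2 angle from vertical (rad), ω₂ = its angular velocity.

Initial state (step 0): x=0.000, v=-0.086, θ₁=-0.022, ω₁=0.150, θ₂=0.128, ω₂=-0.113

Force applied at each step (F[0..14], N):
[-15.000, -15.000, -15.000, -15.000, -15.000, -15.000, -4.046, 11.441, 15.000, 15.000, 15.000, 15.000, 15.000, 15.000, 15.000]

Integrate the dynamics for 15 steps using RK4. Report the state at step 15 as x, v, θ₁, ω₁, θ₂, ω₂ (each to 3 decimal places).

apply F[0]=-15.000 → step 1: x=-0.003, v=-0.237, θ₁=-0.017, ω₁=0.391, θ₂=0.126, ω₂=-0.062
apply F[1]=-15.000 → step 2: x=-0.009, v=-0.389, θ₁=-0.006, ω₁=0.639, θ₂=0.125, ω₂=-0.015
apply F[2]=-15.000 → step 3: x=-0.019, v=-0.542, θ₁=0.009, ω₁=0.896, θ₂=0.126, ω₂=0.026
apply F[3]=-15.000 → step 4: x=-0.031, v=-0.697, θ₁=0.030, ω₁=1.165, θ₂=0.126, ω₂=0.060
apply F[4]=-15.000 → step 5: x=-0.047, v=-0.854, θ₁=0.056, ω₁=1.449, θ₂=0.128, ω₂=0.085
apply F[5]=-15.000 → step 6: x=-0.065, v=-1.013, θ₁=0.088, ω₁=1.752, θ₂=0.130, ω₂=0.101
apply F[6]=-4.046 → step 7: x=-0.086, v=-1.064, θ₁=0.124, ω₁=1.876, θ₂=0.132, ω₂=0.108
apply F[7]=+11.441 → step 8: x=-0.106, v=-0.961, θ₁=0.160, ω₁=1.745, θ₂=0.134, ω₂=0.105
apply F[8]=+15.000 → step 9: x=-0.124, v=-0.827, θ₁=0.193, ω₁=1.576, θ₂=0.136, ω₂=0.092
apply F[9]=+15.000 → step 10: x=-0.139, v=-0.697, θ₁=0.223, ω₁=1.432, θ₂=0.138, ω₂=0.067
apply F[10]=+15.000 → step 11: x=-0.152, v=-0.571, θ₁=0.251, ω₁=1.310, θ₂=0.139, ω₂=0.033
apply F[11]=+15.000 → step 12: x=-0.162, v=-0.448, θ₁=0.276, ω₁=1.208, θ₂=0.139, ω₂=-0.012
apply F[12]=+15.000 → step 13: x=-0.170, v=-0.329, θ₁=0.299, ω₁=1.125, θ₂=0.138, ω₂=-0.066
apply F[13]=+15.000 → step 14: x=-0.175, v=-0.212, θ₁=0.321, ω₁=1.059, θ₂=0.136, ω₂=-0.128
apply F[14]=+15.000 → step 15: x=-0.179, v=-0.098, θ₁=0.342, ω₁=1.009, θ₂=0.133, ω₂=-0.200

Answer: x=-0.179, v=-0.098, θ₁=0.342, ω₁=1.009, θ₂=0.133, ω₂=-0.200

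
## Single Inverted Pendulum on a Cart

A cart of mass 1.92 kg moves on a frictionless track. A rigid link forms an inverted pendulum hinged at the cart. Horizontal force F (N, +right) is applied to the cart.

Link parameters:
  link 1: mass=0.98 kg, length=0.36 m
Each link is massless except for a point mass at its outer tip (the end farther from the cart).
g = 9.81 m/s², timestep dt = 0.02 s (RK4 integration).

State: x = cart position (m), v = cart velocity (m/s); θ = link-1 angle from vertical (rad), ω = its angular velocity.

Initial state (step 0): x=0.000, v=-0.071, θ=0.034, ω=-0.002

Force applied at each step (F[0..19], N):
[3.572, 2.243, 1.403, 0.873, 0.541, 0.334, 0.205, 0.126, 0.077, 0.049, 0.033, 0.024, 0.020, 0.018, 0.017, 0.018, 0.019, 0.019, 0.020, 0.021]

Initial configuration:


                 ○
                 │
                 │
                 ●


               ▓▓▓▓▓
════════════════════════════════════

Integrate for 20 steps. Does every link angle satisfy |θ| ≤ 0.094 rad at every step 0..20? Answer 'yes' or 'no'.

Answer: yes

Derivation:
apply F[0]=+3.572 → step 1: x=-0.001, v=-0.037, θ=0.033, ω=-0.077
apply F[1]=+2.243 → step 2: x=-0.002, v=-0.017, θ=0.031, ω=-0.116
apply F[2]=+1.403 → step 3: x=-0.002, v=-0.005, θ=0.029, ω=-0.132
apply F[3]=+0.873 → step 4: x=-0.002, v=0.001, θ=0.026, ω=-0.134
apply F[4]=+0.541 → step 5: x=-0.002, v=0.004, θ=0.024, ω=-0.129
apply F[5]=+0.334 → step 6: x=-0.002, v=0.005, θ=0.021, ω=-0.121
apply F[6]=+0.205 → step 7: x=-0.002, v=0.005, θ=0.019, ω=-0.110
apply F[7]=+0.126 → step 8: x=-0.002, v=0.005, θ=0.017, ω=-0.100
apply F[8]=+0.077 → step 9: x=-0.001, v=0.004, θ=0.015, ω=-0.089
apply F[9]=+0.049 → step 10: x=-0.001, v=0.003, θ=0.013, ω=-0.079
apply F[10]=+0.033 → step 11: x=-0.001, v=0.002, θ=0.012, ω=-0.070
apply F[11]=+0.024 → step 12: x=-0.001, v=0.002, θ=0.010, ω=-0.061
apply F[12]=+0.020 → step 13: x=-0.001, v=0.001, θ=0.009, ω=-0.054
apply F[13]=+0.018 → step 14: x=-0.001, v=0.000, θ=0.008, ω=-0.047
apply F[14]=+0.017 → step 15: x=-0.001, v=-0.000, θ=0.007, ω=-0.042
apply F[15]=+0.018 → step 16: x=-0.001, v=-0.001, θ=0.006, ω=-0.037
apply F[16]=+0.019 → step 17: x=-0.001, v=-0.001, θ=0.006, ω=-0.032
apply F[17]=+0.019 → step 18: x=-0.001, v=-0.002, θ=0.005, ω=-0.028
apply F[18]=+0.020 → step 19: x=-0.001, v=-0.002, θ=0.005, ω=-0.025
apply F[19]=+0.021 → step 20: x=-0.001, v=-0.002, θ=0.004, ω=-0.022
Max |angle| over trajectory = 0.034 rad; bound = 0.094 → within bound.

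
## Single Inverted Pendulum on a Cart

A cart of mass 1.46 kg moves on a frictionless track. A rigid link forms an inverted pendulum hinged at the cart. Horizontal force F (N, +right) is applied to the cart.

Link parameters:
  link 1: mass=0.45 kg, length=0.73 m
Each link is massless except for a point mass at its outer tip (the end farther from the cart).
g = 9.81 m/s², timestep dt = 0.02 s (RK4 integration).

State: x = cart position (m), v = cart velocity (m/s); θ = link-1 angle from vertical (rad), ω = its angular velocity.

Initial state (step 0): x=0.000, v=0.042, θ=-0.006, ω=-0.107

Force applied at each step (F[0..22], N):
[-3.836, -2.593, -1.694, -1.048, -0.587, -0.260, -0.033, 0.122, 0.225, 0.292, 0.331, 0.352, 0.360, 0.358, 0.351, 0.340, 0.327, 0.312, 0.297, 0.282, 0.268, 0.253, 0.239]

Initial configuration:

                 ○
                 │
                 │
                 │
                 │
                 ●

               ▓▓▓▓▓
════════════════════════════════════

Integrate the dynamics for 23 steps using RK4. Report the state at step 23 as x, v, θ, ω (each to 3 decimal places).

Answer: x=-0.028, v=-0.033, θ=0.007, ω=0.002

Derivation:
apply F[0]=-3.836 → step 1: x=0.000, v=-0.010, θ=-0.007, ω=-0.037
apply F[1]=-2.593 → step 2: x=-0.000, v=-0.045, θ=-0.008, ω=0.009
apply F[2]=-1.694 → step 3: x=-0.001, v=-0.068, θ=-0.007, ω=0.038
apply F[3]=-1.048 → step 4: x=-0.003, v=-0.082, θ=-0.006, ω=0.055
apply F[4]=-0.587 → step 5: x=-0.005, v=-0.090, θ=-0.005, ω=0.064
apply F[5]=-0.260 → step 6: x=-0.006, v=-0.093, θ=-0.004, ω=0.067
apply F[6]=-0.033 → step 7: x=-0.008, v=-0.093, θ=-0.003, ω=0.067
apply F[7]=+0.122 → step 8: x=-0.010, v=-0.091, θ=-0.001, ω=0.064
apply F[8]=+0.225 → step 9: x=-0.012, v=-0.088, θ=0.000, ω=0.059
apply F[9]=+0.292 → step 10: x=-0.014, v=-0.084, θ=0.001, ω=0.054
apply F[10]=+0.331 → step 11: x=-0.015, v=-0.080, θ=0.002, ω=0.048
apply F[11]=+0.352 → step 12: x=-0.017, v=-0.075, θ=0.003, ω=0.043
apply F[12]=+0.360 → step 13: x=-0.018, v=-0.070, θ=0.004, ω=0.037
apply F[13]=+0.358 → step 14: x=-0.020, v=-0.066, θ=0.005, ω=0.032
apply F[14]=+0.351 → step 15: x=-0.021, v=-0.061, θ=0.005, ω=0.027
apply F[15]=+0.340 → step 16: x=-0.022, v=-0.057, θ=0.006, ω=0.023
apply F[16]=+0.327 → step 17: x=-0.023, v=-0.053, θ=0.006, ω=0.019
apply F[17]=+0.312 → step 18: x=-0.024, v=-0.049, θ=0.006, ω=0.015
apply F[18]=+0.297 → step 19: x=-0.025, v=-0.045, θ=0.007, ω=0.012
apply F[19]=+0.282 → step 20: x=-0.026, v=-0.042, θ=0.007, ω=0.009
apply F[20]=+0.268 → step 21: x=-0.027, v=-0.039, θ=0.007, ω=0.006
apply F[21]=+0.253 → step 22: x=-0.028, v=-0.036, θ=0.007, ω=0.004
apply F[22]=+0.239 → step 23: x=-0.028, v=-0.033, θ=0.007, ω=0.002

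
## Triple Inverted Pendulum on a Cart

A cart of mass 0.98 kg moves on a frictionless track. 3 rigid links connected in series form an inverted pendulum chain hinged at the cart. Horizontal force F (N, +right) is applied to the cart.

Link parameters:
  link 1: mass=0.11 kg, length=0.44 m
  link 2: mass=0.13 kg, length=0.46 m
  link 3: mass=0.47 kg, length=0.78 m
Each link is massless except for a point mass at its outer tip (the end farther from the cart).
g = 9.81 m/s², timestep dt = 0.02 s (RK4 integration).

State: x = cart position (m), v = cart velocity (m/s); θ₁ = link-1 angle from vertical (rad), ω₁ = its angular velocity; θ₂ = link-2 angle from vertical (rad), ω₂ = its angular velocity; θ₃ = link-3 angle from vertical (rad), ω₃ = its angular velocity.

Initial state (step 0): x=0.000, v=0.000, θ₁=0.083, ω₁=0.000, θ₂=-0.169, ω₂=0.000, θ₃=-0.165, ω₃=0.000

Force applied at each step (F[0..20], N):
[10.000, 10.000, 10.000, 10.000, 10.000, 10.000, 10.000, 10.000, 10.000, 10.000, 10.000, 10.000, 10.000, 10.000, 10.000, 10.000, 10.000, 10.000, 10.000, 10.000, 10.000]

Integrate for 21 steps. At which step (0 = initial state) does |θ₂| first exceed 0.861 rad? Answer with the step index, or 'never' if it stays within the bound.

Answer: 12

Derivation:
apply F[0]=+10.000 → step 1: x=0.002, v=0.195, θ₁=0.084, ω₁=0.069, θ₂=-0.175, ω₂=-0.560, θ₃=-0.165, ω₃=0.005
apply F[1]=+10.000 → step 2: x=0.008, v=0.390, θ₁=0.086, ω₁=0.133, θ₂=-0.191, ω₂=-1.132, θ₃=-0.165, ω₃=0.020
apply F[2]=+10.000 → step 3: x=0.018, v=0.585, θ₁=0.089, ω₁=0.179, θ₂=-0.220, ω₂=-1.717, θ₃=-0.164, ω₃=0.050
apply F[3]=+10.000 → step 4: x=0.031, v=0.782, θ₁=0.093, ω₁=0.188, θ₂=-0.260, ω₂=-2.301, θ₃=-0.163, ω₃=0.095
apply F[4]=+10.000 → step 5: x=0.049, v=0.979, θ₁=0.096, ω₁=0.130, θ₂=-0.312, ω₂=-2.854, θ₃=-0.160, ω₃=0.150
apply F[5]=+10.000 → step 6: x=0.070, v=1.178, θ₁=0.097, ω₁=-0.015, θ₂=-0.374, ω₂=-3.349, θ₃=-0.157, ω₃=0.203
apply F[6]=+10.000 → step 7: x=0.096, v=1.379, θ₁=0.095, ω₁=-0.258, θ₂=-0.445, ω₂=-3.768, θ₃=-0.152, ω₃=0.244
apply F[7]=+10.000 → step 8: x=0.126, v=1.580, θ₁=0.086, ω₁=-0.596, θ₂=-0.524, ω₂=-4.107, θ₃=-0.147, ω₃=0.266
apply F[8]=+10.000 → step 9: x=0.159, v=1.782, θ₁=0.070, ω₁=-1.023, θ₂=-0.609, ω₂=-4.370, θ₃=-0.142, ω₃=0.265
apply F[9]=+10.000 → step 10: x=0.197, v=1.985, θ₁=0.045, ω₁=-1.531, θ₂=-0.698, ω₂=-4.560, θ₃=-0.137, ω₃=0.238
apply F[10]=+10.000 → step 11: x=0.239, v=2.189, θ₁=0.009, ω₁=-2.113, θ₂=-0.791, ω₂=-4.675, θ₃=-0.132, ω₃=0.187
apply F[11]=+10.000 → step 12: x=0.284, v=2.393, θ₁=-0.040, ω₁=-2.762, θ₂=-0.885, ω₂=-4.707, θ₃=-0.129, ω₃=0.111
apply F[12]=+10.000 → step 13: x=0.334, v=2.597, θ₁=-0.102, ω₁=-3.474, θ₂=-0.979, ω₂=-4.638, θ₃=-0.128, ω₃=0.012
apply F[13]=+10.000 → step 14: x=0.388, v=2.801, θ₁=-0.179, ω₁=-4.243, θ₂=-1.070, ω₂=-4.445, θ₃=-0.129, ω₃=-0.108
apply F[14]=+10.000 → step 15: x=0.446, v=3.001, θ₁=-0.272, ω₁=-5.066, θ₂=-1.155, ω₂=-4.097, θ₃=-0.133, ω₃=-0.251
apply F[15]=+10.000 → step 16: x=0.508, v=3.196, θ₁=-0.382, ω₁=-5.941, θ₂=-1.232, ω₂=-3.552, θ₃=-0.139, ω₃=-0.422
apply F[16]=+10.000 → step 17: x=0.574, v=3.380, θ₁=-0.510, ω₁=-6.874, θ₂=-1.296, ω₂=-2.767, θ₃=-0.150, ω₃=-0.636
apply F[17]=+10.000 → step 18: x=0.643, v=3.545, θ₁=-0.658, ω₁=-7.882, θ₂=-1.341, ω₂=-1.689, θ₃=-0.165, ω₃=-0.930
apply F[18]=+10.000 → step 19: x=0.716, v=3.677, θ₁=-0.826, ω₁=-8.988, θ₂=-1.361, ω₂=-0.262, θ₃=-0.188, ω₃=-1.381
apply F[19]=+10.000 → step 20: x=0.790, v=3.752, θ₁=-1.018, ω₁=-10.169, θ₂=-1.349, ω₂=1.530, θ₃=-0.222, ω₃=-2.142
apply F[20]=+10.000 → step 21: x=0.865, v=3.732, θ₁=-1.232, ω₁=-11.135, θ₂=-1.299, ω₂=3.444, θ₃=-0.277, ω₃=-3.419
|θ₂| = 0.885 > 0.861 first at step 12.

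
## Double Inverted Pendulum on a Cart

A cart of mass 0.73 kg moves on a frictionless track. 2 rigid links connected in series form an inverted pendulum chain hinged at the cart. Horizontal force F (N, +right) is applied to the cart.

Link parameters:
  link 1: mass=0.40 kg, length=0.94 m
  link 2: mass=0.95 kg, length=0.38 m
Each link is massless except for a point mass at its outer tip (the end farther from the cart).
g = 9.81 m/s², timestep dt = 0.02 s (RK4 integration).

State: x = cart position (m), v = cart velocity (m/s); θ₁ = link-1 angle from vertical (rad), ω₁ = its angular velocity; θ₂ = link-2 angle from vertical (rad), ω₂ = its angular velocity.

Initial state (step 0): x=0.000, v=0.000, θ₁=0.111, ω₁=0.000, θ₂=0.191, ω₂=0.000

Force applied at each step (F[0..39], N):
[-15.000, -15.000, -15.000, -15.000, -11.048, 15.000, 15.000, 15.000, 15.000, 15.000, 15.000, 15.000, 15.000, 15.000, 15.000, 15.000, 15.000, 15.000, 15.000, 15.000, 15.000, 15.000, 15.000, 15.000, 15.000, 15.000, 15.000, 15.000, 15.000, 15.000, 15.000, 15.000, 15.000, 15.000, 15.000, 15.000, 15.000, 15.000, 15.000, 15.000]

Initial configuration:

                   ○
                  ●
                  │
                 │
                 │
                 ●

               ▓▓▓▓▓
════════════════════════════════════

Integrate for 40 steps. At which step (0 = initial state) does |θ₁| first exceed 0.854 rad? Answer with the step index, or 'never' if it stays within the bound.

Answer: 37

Derivation:
apply F[0]=-15.000 → step 1: x=-0.004, v=-0.440, θ₁=0.116, ω₁=0.461, θ₂=0.192, ω₂=0.099
apply F[1]=-15.000 → step 2: x=-0.018, v=-0.881, θ₁=0.129, ω₁=0.928, θ₂=0.195, ω₂=0.182
apply F[2]=-15.000 → step 3: x=-0.040, v=-1.319, θ₁=0.153, ω₁=1.403, θ₂=0.199, ω₂=0.236
apply F[3]=-15.000 → step 4: x=-0.070, v=-1.751, θ₁=0.186, ω₁=1.885, θ₂=0.204, ω₂=0.257
apply F[4]=-11.048 → step 5: x=-0.109, v=-2.071, θ₁=0.227, ω₁=2.260, θ₂=0.209, ω₂=0.259
apply F[5]=+15.000 → step 6: x=-0.147, v=-1.744, θ₁=0.270, ω₁=1.992, θ₂=0.214, ω₂=0.197
apply F[6]=+15.000 → step 7: x=-0.178, v=-1.441, θ₁=0.307, ω₁=1.781, θ₂=0.217, ω₂=0.064
apply F[7]=+15.000 → step 8: x=-0.204, v=-1.157, θ₁=0.341, ω₁=1.620, θ₂=0.216, ω₂=-0.143
apply F[8]=+15.000 → step 9: x=-0.225, v=-0.889, θ₁=0.372, ω₁=1.504, θ₂=0.210, ω₂=-0.423
apply F[9]=+15.000 → step 10: x=-0.240, v=-0.631, θ₁=0.402, ω₁=1.427, θ₂=0.199, ω₂=-0.776
apply F[10]=+15.000 → step 11: x=-0.250, v=-0.380, θ₁=0.430, ω₁=1.383, θ₂=0.179, ω₂=-1.200
apply F[11]=+15.000 → step 12: x=-0.255, v=-0.129, θ₁=0.457, ω₁=1.363, θ₂=0.150, ω₂=-1.693
apply F[12]=+15.000 → step 13: x=-0.255, v=0.125, θ₁=0.484, ω₁=1.357, θ₂=0.111, ω₂=-2.244
apply F[13]=+15.000 → step 14: x=-0.250, v=0.388, θ₁=0.511, ω₁=1.351, θ₂=0.060, ω₂=-2.839
apply F[14]=+15.000 → step 15: x=-0.240, v=0.662, θ₁=0.538, ω₁=1.332, θ₂=-0.003, ω₂=-3.461
apply F[15]=+15.000 → step 16: x=-0.224, v=0.949, θ₁=0.564, ω₁=1.285, θ₂=-0.078, ω₂=-4.092
apply F[16]=+15.000 → step 17: x=-0.202, v=1.249, θ₁=0.589, ω₁=1.198, θ₂=-0.167, ω₂=-4.723
apply F[17]=+15.000 → step 18: x=-0.174, v=1.558, θ₁=0.612, ω₁=1.061, θ₂=-0.267, ω₂=-5.352
apply F[18]=+15.000 → step 19: x=-0.139, v=1.874, θ₁=0.631, ω₁=0.867, θ₂=-0.381, ω₂=-5.986
apply F[19]=+15.000 → step 20: x=-0.099, v=2.193, θ₁=0.646, ω₁=0.606, θ₂=-0.507, ω₂=-6.639
apply F[20]=+15.000 → step 21: x=-0.052, v=2.511, θ₁=0.655, ω₁=0.268, θ₂=-0.646, ω₂=-7.333
apply F[21]=+15.000 → step 22: x=0.002, v=2.823, θ₁=0.656, ω₁=-0.159, θ₂=-0.801, ω₂=-8.091
apply F[22]=+15.000 → step 23: x=0.061, v=3.126, θ₁=0.648, ω₁=-0.692, θ₂=-0.971, ω₂=-8.945
apply F[23]=+15.000 → step 24: x=0.127, v=3.413, θ₁=0.628, ω₁=-1.351, θ₂=-1.159, ω₂=-9.930
apply F[24]=+15.000 → step 25: x=0.198, v=3.679, θ₁=0.593, ω₁=-2.158, θ₂=-1.369, ω₂=-11.090
apply F[25]=+15.000 → step 26: x=0.274, v=3.914, θ₁=0.540, ω₁=-3.136, θ₂=-1.604, ω₂=-12.480
apply F[26]=+15.000 → step 27: x=0.354, v=4.108, θ₁=0.466, ω₁=-4.300, θ₂=-1.870, ω₂=-14.164
apply F[27]=+15.000 → step 28: x=0.438, v=4.251, θ₁=0.367, ω₁=-5.639, θ₂=-2.173, ω₂=-16.212
apply F[28]=+15.000 → step 29: x=0.524, v=4.344, θ₁=0.240, ω₁=-7.074, θ₂=-2.521, ω₂=-18.600
apply F[29]=+15.000 → step 30: x=0.612, v=4.477, θ₁=0.085, ω₁=-8.319, θ₂=-2.916, ω₂=-20.707
apply F[30]=+15.000 → step 31: x=0.705, v=4.884, θ₁=-0.088, ω₁=-8.846, θ₂=-3.336, ω₂=-20.898
apply F[31]=+15.000 → step 32: x=0.808, v=5.506, θ₁=-0.264, ω₁=-8.667, θ₂=-3.742, ω₂=-19.620
apply F[32]=+15.000 → step 33: x=0.924, v=6.089, θ₁=-0.432, ω₁=-8.172, θ₂=-4.123, ω₂=-18.582
apply F[33]=+15.000 → step 34: x=1.051, v=6.590, θ₁=-0.589, ω₁=-7.466, θ₂=-4.488, ω₂=-18.042
apply F[34]=+15.000 → step 35: x=1.188, v=7.034, θ₁=-0.730, ω₁=-6.542, θ₂=-4.847, ω₂=-17.851
apply F[35]=+15.000 → step 36: x=1.332, v=7.429, θ₁=-0.849, ω₁=-5.387, θ₂=-5.204, ω₂=-17.943
apply F[36]=+15.000 → step 37: x=1.485, v=7.765, θ₁=-0.943, ω₁=-3.982, θ₂=-5.567, ω₂=-18.390
apply F[37]=+15.000 → step 38: x=1.642, v=7.994, θ₁=-1.006, ω₁=-2.258, θ₂=-5.944, ω₂=-19.436
apply F[38]=+15.000 → step 39: x=1.803, v=7.969, θ₁=-1.030, ω₁=-0.007, θ₂=-6.352, ω₂=-21.639
apply F[39]=+15.000 → step 40: x=1.956, v=7.153, θ₁=-1.000, ω₁=3.231, θ₂=-6.824, ω₂=-25.906
|θ₁| = 0.943 > 0.854 first at step 37.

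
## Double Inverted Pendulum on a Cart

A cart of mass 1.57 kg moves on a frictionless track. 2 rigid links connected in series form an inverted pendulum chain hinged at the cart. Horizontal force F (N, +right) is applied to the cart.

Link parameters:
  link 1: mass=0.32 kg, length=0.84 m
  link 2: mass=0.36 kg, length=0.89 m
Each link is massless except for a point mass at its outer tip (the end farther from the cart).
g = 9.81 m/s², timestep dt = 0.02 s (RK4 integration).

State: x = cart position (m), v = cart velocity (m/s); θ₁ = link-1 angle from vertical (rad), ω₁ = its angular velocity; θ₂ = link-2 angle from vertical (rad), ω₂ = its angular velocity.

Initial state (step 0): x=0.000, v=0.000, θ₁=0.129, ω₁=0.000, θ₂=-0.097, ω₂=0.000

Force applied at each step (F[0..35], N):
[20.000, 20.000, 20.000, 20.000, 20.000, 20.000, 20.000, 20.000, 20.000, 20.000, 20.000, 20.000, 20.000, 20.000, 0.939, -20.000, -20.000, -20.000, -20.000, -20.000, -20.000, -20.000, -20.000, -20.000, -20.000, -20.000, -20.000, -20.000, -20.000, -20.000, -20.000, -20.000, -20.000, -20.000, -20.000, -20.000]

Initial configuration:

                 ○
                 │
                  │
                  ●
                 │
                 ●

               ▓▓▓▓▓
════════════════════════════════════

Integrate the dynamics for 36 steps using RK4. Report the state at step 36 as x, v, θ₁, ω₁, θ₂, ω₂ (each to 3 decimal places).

apply F[0]=+20.000 → step 1: x=0.002, v=0.243, θ₁=0.127, ω₁=-0.195, θ₂=-0.098, ω₂=-0.114
apply F[1]=+20.000 → step 2: x=0.010, v=0.486, θ₁=0.121, ω₁=-0.392, θ₂=-0.102, ω₂=-0.226
apply F[2]=+20.000 → step 3: x=0.022, v=0.731, θ₁=0.111, ω₁=-0.594, θ₂=-0.107, ω₂=-0.335
apply F[3]=+20.000 → step 4: x=0.039, v=0.976, θ₁=0.097, ω₁=-0.805, θ₂=-0.115, ω₂=-0.437
apply F[4]=+20.000 → step 5: x=0.061, v=1.224, θ₁=0.079, ω₁=-1.026, θ₂=-0.125, ω₂=-0.532
apply F[5]=+20.000 → step 6: x=0.088, v=1.473, θ₁=0.056, ω₁=-1.261, θ₂=-0.136, ω₂=-0.616
apply F[6]=+20.000 → step 7: x=0.120, v=1.725, θ₁=0.029, ω₁=-1.511, θ₂=-0.149, ω₂=-0.689
apply F[7]=+20.000 → step 8: x=0.157, v=1.979, θ₁=-0.004, ω₁=-1.780, θ₂=-0.164, ω₂=-0.747
apply F[8]=+20.000 → step 9: x=0.199, v=2.235, θ₁=-0.043, ω₁=-2.067, θ₂=-0.179, ω₂=-0.789
apply F[9]=+20.000 → step 10: x=0.246, v=2.492, θ₁=-0.087, ω₁=-2.374, θ₂=-0.195, ω₂=-0.815
apply F[10]=+20.000 → step 11: x=0.299, v=2.749, θ₁=-0.138, ω₁=-2.699, θ₂=-0.211, ω₂=-0.826
apply F[11]=+20.000 → step 12: x=0.356, v=3.004, θ₁=-0.195, ω₁=-3.037, θ₂=-0.228, ω₂=-0.828
apply F[12]=+20.000 → step 13: x=0.419, v=3.255, θ₁=-0.259, ω₁=-3.380, θ₂=-0.245, ω₂=-0.827
apply F[13]=+20.000 → step 14: x=0.486, v=3.497, θ₁=-0.330, ω₁=-3.717, θ₂=-0.261, ω₂=-0.838
apply F[14]=+0.939 → step 15: x=0.556, v=3.499, θ₁=-0.405, ω₁=-3.795, θ₂=-0.278, ω₂=-0.852
apply F[15]=-20.000 → step 16: x=0.624, v=3.253, θ₁=-0.480, ω₁=-3.638, θ₂=-0.295, ω₂=-0.836
apply F[16]=-20.000 → step 17: x=0.687, v=3.012, θ₁=-0.551, ω₁=-3.520, θ₂=-0.311, ω₂=-0.803
apply F[17]=-20.000 → step 18: x=0.744, v=2.776, θ₁=-0.621, ω₁=-3.440, θ₂=-0.327, ω₂=-0.753
apply F[18]=-20.000 → step 19: x=0.798, v=2.544, θ₁=-0.689, ω₁=-3.396, θ₂=-0.341, ω₂=-0.688
apply F[19]=-20.000 → step 20: x=0.846, v=2.315, θ₁=-0.757, ω₁=-3.385, θ₂=-0.354, ω₂=-0.610
apply F[20]=-20.000 → step 21: x=0.890, v=2.087, θ₁=-0.825, ω₁=-3.403, θ₂=-0.366, ω₂=-0.524
apply F[21]=-20.000 → step 22: x=0.930, v=1.859, θ₁=-0.893, ω₁=-3.446, θ₂=-0.375, ω₂=-0.432
apply F[22]=-20.000 → step 23: x=0.965, v=1.629, θ₁=-0.963, ω₁=-3.513, θ₂=-0.383, ω₂=-0.340
apply F[23]=-20.000 → step 24: x=0.995, v=1.398, θ₁=-1.034, ω₁=-3.600, θ₂=-0.389, ω₂=-0.252
apply F[24]=-20.000 → step 25: x=1.020, v=1.163, θ₁=-1.107, ω₁=-3.705, θ₂=-0.393, ω₂=-0.174
apply F[25]=-20.000 → step 26: x=1.041, v=0.924, θ₁=-1.182, ω₁=-3.826, θ₂=-0.396, ω₂=-0.109
apply F[26]=-20.000 → step 27: x=1.057, v=0.680, θ₁=-1.260, ω₁=-3.963, θ₂=-0.398, ω₂=-0.063
apply F[27]=-20.000 → step 28: x=1.068, v=0.430, θ₁=-1.341, ω₁=-4.116, θ₂=-0.399, ω₂=-0.042
apply F[28]=-20.000 → step 29: x=1.075, v=0.173, θ₁=-1.425, ω₁=-4.286, θ₂=-0.399, ω₂=-0.050
apply F[29]=-20.000 → step 30: x=1.075, v=-0.091, θ₁=-1.512, ω₁=-4.474, θ₂=-0.401, ω₂=-0.095
apply F[30]=-20.000 → step 31: x=1.071, v=-0.363, θ₁=-1.604, ω₁=-4.683, θ₂=-0.404, ω₂=-0.182
apply F[31]=-20.000 → step 32: x=1.061, v=-0.644, θ₁=-1.700, ω₁=-4.918, θ₂=-0.408, ω₂=-0.320
apply F[32]=-20.000 → step 33: x=1.045, v=-0.935, θ₁=-1.801, ω₁=-5.182, θ₂=-0.417, ω₂=-0.519
apply F[33]=-20.000 → step 34: x=1.023, v=-1.238, θ₁=-1.907, ω₁=-5.481, θ₂=-0.430, ω₂=-0.791
apply F[34]=-20.000 → step 35: x=0.995, v=-1.553, θ₁=-2.020, ω₁=-5.821, θ₂=-0.449, ω₂=-1.151
apply F[35]=-20.000 → step 36: x=0.961, v=-1.881, θ₁=-2.140, ω₁=-6.207, θ₂=-0.477, ω₂=-1.618

Answer: x=0.961, v=-1.881, θ₁=-2.140, ω₁=-6.207, θ₂=-0.477, ω₂=-1.618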